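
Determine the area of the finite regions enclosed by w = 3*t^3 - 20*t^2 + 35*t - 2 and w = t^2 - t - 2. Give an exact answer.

71/2

Set the curves equal: 3*t^3 - 20*t^2 + 35*t - 2 = t^2 - t - 2, so 3*t^3 - 21*t^2 + 36*t = 0, which factors as 3*t*(t - 4)*(t - 3) = 0. The curves meet at t = 0, 3, 4.
On [0, 3], w = 3*t^3 - 20*t^2 + 35*t - 2 is on top; that piece has area ∫[0,3] (3*t^3 - 21*t^2 + 36*t) dt = 135/4.
On [3, 4], w = t^2 - t - 2 is on top; that piece has area ∫[3,4] (-(3*t^3 - 21*t^2 + 36*t)) dt = 7/4.
Total enclosed area = 135/4 + 7/4 = 71/2.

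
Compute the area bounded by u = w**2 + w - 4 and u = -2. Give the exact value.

9/2

Both boundary curves give u as a function of w, so integrate with respect to w. Setting them equal: w**2 + w - 2 = 0, i.e. (w - 1)*(w + 2) = 0, so they meet at w = -2, 1.
For w in [-2, 1], u = w**2 + w - 4 is on the left; area = ∫[-2,1] (-(w**2 + w - 2)) dw = 9/2.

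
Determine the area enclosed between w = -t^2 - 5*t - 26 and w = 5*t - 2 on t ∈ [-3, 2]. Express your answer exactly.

On [-3, 2], (-t^2 - 5*t - 26) - (5*t - 2) = -t^2 - 10*t - 24 is ≤ 0 throughout, so the area is a single integral of |-t^2 - 10*t - 24|.
∫[-3,2] (-t^2 - 10*t - 24) dt = -320/3; the area of that piece is 320/3.

320/3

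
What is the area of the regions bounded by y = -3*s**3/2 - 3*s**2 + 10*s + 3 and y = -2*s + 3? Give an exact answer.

74

Set the curves equal: -3*s**3/2 - 3*s**2 + 10*s + 3 = -2*s + 3, so -3*s**3/2 - 3*s**2 + 12*s = 0, which factors as -3*s*(s - 2)*(s + 4)/2 = 0. The curves meet at s = -4, 0, 2.
On [-4, 0], y = -2*s + 3 is on top; that piece has area ∫[-4,0] (-(-3*s**3/2 - 3*s**2 + 12*s)) ds = 64.
On [0, 2], y = -3*s**3/2 - 3*s**2 + 10*s + 3 is on top; that piece has area ∫[0,2] (-3*s**3/2 - 3*s**2 + 12*s) ds = 10.
Total enclosed area = 64 + 10 = 74.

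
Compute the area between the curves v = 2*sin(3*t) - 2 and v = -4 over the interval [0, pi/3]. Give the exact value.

On [0, pi/3], (2*sin(3*t) - 2) - (-4) = 2*sin(3*t) + 2 is ≥ 0 throughout, so the area is a single integral of |2*sin(3*t) + 2|.
∫[0,pi/3] (2*sin(3*t) + 2) dt = 4/3 + 2*pi/3.

4/3 + 2*pi/3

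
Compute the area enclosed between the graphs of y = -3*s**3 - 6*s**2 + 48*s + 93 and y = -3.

568

Set the curves equal: -3*s**3 - 6*s**2 + 48*s + 93 = -3, so -3*s**3 - 6*s**2 + 48*s + 96 = 0, which factors as -3*(s - 4)*(s + 2)*(s + 4) = 0. The curves meet at s = -4, -2, 4.
On [-4, -2], y = -3 is on top; that piece has area ∫[-4,-2] (-(-3*s**3 - 6*s**2 + 48*s + 96)) ds = 28.
On [-2, 4], y = -3*s**3 - 6*s**2 + 48*s + 93 is on top; that piece has area ∫[-2,4] (-3*s**3 - 6*s**2 + 48*s + 96) ds = 540.
Total enclosed area = 28 + 540 = 568.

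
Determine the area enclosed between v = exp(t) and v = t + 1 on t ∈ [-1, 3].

On [-1, 3], (exp(t)) - (t + 1) = -t + exp(t) - 1 is ≥ 0 throughout, so the area is a single integral of |-t + exp(t) - 1|.
∫[-1,3] (-t + exp(t) - 1) dt = -8 - exp(-1) + exp(3).

-8 - exp(-1) + exp(3)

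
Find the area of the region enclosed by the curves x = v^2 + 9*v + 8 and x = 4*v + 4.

9/2

Both boundary curves give x as a function of v, so integrate with respect to v. Setting them equal: v^2 + 5*v + 4 = 0, i.e. (v + 1)*(v + 4) = 0, so they meet at v = -4, -1.
For v in [-4, -1], x = v^2 + 9*v + 8 is on the left; area = ∫[-4,-1] (-(v^2 + 5*v + 4)) dv = 9/2.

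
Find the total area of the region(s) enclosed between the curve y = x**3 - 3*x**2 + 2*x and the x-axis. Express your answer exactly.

The curve meets the x-axis where x**3 - 3*x**2 + 2*x = 0, i.e. x*(x - 2)*(x - 1) = 0, at x = 0, 1, 2.
On [0, 1] the curve lies above the axis; ∫[0,1] (x**3 - 3*x**2 + 2*x) dx = 1/4, giving area 1/4.
On [1, 2] the curve lies below the axis; ∫[1,2] (x**3 - 3*x**2 + 2*x) dx = -1/4, giving area 1/4.
Total area = 1/4 + 1/4 = 1/2.

1/2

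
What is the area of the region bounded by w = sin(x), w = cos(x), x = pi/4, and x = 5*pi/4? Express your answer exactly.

2*sqrt(2)

On [pi/4, 5*pi/4], (sin(x)) - (cos(x)) = sin(x) - cos(x) is ≥ 0 throughout, so the area is a single integral of |sin(x) - cos(x)|.
∫[pi/4,5*pi/4] (sin(x) - cos(x)) dx = 2*sqrt(2).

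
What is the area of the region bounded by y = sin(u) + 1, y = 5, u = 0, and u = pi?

-2 + 4*pi

On [0, pi], (sin(u) + 1) - (5) = sin(u) - 4 is ≤ 0 throughout, so the area is a single integral of |sin(u) - 4|.
∫[0,pi] (sin(u) - 4) du = 2 - 4*pi; the area of that piece is -2 + 4*pi.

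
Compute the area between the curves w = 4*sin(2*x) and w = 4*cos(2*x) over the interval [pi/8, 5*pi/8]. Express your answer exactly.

On [pi/8, 5*pi/8], (4*sin(2*x)) - (4*cos(2*x)) = 4*sin(2*x) - 4*cos(2*x) is ≥ 0 throughout, so the area is a single integral of |4*sin(2*x) - 4*cos(2*x)|.
∫[pi/8,5*pi/8] (4*sin(2*x) - 4*cos(2*x)) dx = 4*sqrt(2).

4*sqrt(2)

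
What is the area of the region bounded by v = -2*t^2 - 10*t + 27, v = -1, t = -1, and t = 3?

The difference (-2*t^2 - 10*t + 27) - (-1) = -2*t^2 - 10*t + 28 changes sign at t = 2 inside [-1, 3], so split the integral there.
∫[-1,2] (-2*t^2 - 10*t + 28) dt = 63.
∫[2,3] (-2*t^2 - 10*t + 28) dt = -29/3; the area of that piece is 29/3.
Total area = 63 + 29/3 = 218/3.

218/3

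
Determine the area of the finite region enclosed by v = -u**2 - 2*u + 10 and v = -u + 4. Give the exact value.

Set the curves equal: -u**2 - 2*u + 10 = -u + 4, so -u**2 - u + 6 = 0, which factors as -(u - 2)*(u + 3) = 0. The curves meet at u = -3, 2.
On [-3, 2], v = -u**2 - 2*u + 10 is on top; that piece has area ∫[-3,2] (-u**2 - u + 6) du = 125/6.

125/6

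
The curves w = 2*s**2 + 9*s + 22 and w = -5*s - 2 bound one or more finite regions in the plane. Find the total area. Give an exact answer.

1/3

Set the curves equal: 2*s**2 + 9*s + 22 = -5*s - 2, so 2*s**2 + 14*s + 24 = 0, which factors as 2*(s + 3)*(s + 4) = 0. The curves meet at s = -4, -3.
On [-4, -3], w = -5*s - 2 is on top; that piece has area ∫[-4,-3] (-(2*s**2 + 14*s + 24)) ds = 1/3.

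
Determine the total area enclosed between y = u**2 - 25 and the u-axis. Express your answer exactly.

500/3

The curve meets the u-axis where u**2 - 25 = 0, i.e. (u - 5)*(u + 5) = 0, at u = -5, 5.
On [-5, 5] the curve lies below the axis; ∫[-5,5] (u**2 - 25) du = -500/3, giving area 500/3.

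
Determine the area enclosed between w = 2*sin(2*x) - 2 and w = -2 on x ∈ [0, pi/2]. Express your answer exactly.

2

On [0, pi/2], (2*sin(2*x) - 2) - (-2) = 2*sin(2*x) is ≥ 0 throughout, so the area is a single integral of |2*sin(2*x)|.
∫[0,pi/2] (2*sin(2*x)) dx = 2.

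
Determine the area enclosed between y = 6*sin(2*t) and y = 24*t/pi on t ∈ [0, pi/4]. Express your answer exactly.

On [0, pi/4], (6*sin(2*t)) - (24*t/pi) = -24*t/pi + 6*sin(2*t) is ≥ 0 throughout, so the area is a single integral of |-24*t/pi + 6*sin(2*t)|.
∫[0,pi/4] (-24*t/pi + 6*sin(2*t)) dt = 3 - 3*pi/4.

3 - 3*pi/4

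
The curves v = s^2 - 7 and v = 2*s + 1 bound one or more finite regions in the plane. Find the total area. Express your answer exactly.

36

Set the curves equal: s^2 - 7 = 2*s + 1, so s^2 - 2*s - 8 = 0, which factors as (s - 4)*(s + 2) = 0. The curves meet at s = -2, 4.
On [-2, 4], v = 2*s + 1 is on top; that piece has area ∫[-2,4] (-(s^2 - 2*s - 8)) ds = 36.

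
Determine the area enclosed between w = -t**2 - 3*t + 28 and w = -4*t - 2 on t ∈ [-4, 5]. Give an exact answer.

423/2

On [-4, 5], (-t**2 - 3*t + 28) - (-4*t - 2) = -t**2 + t + 30 is ≥ 0 throughout, so the area is a single integral of |-t**2 + t + 30|.
∫[-4,5] (-t**2 + t + 30) dt = 423/2.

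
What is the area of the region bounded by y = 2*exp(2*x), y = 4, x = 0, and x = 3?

The difference (2*exp(2*x)) - (4) = 2*exp(2*x) - 4 changes sign at x = log(2)/2 inside [0, 3], so split the integral there.
∫[0,log(2)/2] (2*exp(2*x) - 4) dx = 1 - log(4); the area of that piece is -1 + log(4).
∫[log(2)/2,3] (2*exp(2*x) - 4) dx = -14 + 2*log(2) + exp(6).
Total area = (-1 + log(4)) + (-14 + 2*log(2) + exp(6)) = -15 + 4*log(2) + exp(6).

-15 + 4*log(2) + exp(6)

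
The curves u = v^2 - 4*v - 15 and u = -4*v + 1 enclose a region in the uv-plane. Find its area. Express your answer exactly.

256/3

Both boundary curves give u as a function of v, so integrate with respect to v. Setting them equal: v^2 - 16 = 0, i.e. (v - 4)*(v + 4) = 0, so they meet at v = -4, 4.
For v in [-4, 4], u = v^2 - 4*v - 15 is on the left; area = ∫[-4,4] (-(v^2 - 16)) dv = 256/3.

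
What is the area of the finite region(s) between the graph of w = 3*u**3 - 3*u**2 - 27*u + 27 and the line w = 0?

The curve meets the u-axis where 3*u**3 - 3*u**2 - 27*u + 27 = 0, i.e. 3*(u - 3)*(u - 1)*(u + 3) = 0, at u = -3, 1, 3.
On [-3, 1] the curve lies above the axis; ∫[-3,1] (3*u**3 - 3*u**2 - 27*u + 27) du = 128, giving area 128.
On [1, 3] the curve lies below the axis; ∫[1,3] (3*u**3 - 3*u**2 - 27*u + 27) du = -20, giving area 20.
Total area = 128 + 20 = 148.

148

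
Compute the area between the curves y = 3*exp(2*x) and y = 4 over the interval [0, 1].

The difference (3*exp(2*x)) - (4) = 3*exp(2*x) - 4 changes sign at x = -log(3)/2 + log(2) inside [0, 1], so split the integral there.
∫[0,-log(3)/2 + log(2)] (3*exp(2*x) - 4) dx = log(9/16) + 1/2; the area of that piece is -1/2 + log(16/9).
∫[-log(3)/2 + log(2),1] (3*exp(2*x) - 4) dx = -6 - 2*log(3) + 4*log(2) + 3*exp(2)/2.
Total area = (-1/2 + log(16/9)) + (-6 - 2*log(3) + 4*log(2) + 3*exp(2)/2) = -13/2 - 4*log(3) + 8*log(2) + 3*exp(2)/2.

-13/2 - 4*log(3) + 8*log(2) + 3*exp(2)/2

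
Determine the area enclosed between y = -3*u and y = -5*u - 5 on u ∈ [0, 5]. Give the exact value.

50

On [0, 5], (-3*u) - (-5*u - 5) = 2*u + 5 is ≥ 0 throughout, so the area is a single integral of |2*u + 5|.
∫[0,5] (2*u + 5) du = 50.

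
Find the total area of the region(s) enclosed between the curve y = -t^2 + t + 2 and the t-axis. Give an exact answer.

The curve meets the t-axis where -t^2 + t + 2 = 0, i.e. -(t - 2)*(t + 1) = 0, at t = -1, 2.
On [-1, 2] the curve lies above the axis; ∫[-1,2] (-t^2 + t + 2) dt = 9/2, giving area 9/2.

9/2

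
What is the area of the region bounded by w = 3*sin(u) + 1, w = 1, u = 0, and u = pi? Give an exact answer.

6

On [0, pi], (3*sin(u) + 1) - (1) = 3*sin(u) is ≥ 0 throughout, so the area is a single integral of |3*sin(u)|.
∫[0,pi] (3*sin(u)) du = 6.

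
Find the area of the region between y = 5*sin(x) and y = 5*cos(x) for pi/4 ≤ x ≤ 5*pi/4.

On [pi/4, 5*pi/4], (5*sin(x)) - (5*cos(x)) = 5*sin(x) - 5*cos(x) is ≥ 0 throughout, so the area is a single integral of |5*sin(x) - 5*cos(x)|.
∫[pi/4,5*pi/4] (5*sin(x) - 5*cos(x)) dx = 10*sqrt(2).

10*sqrt(2)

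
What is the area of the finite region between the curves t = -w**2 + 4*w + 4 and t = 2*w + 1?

32/3

Both boundary curves give t as a function of w, so integrate with respect to w. Setting them equal: -w**2 + 2*w + 3 = 0, i.e. -(w - 3)*(w + 1) = 0, so they meet at w = -1, 3.
For w in [-1, 3], t = -w**2 + 4*w + 4 is on the right; area = ∫[-1,3] (-w**2 + 2*w + 3) dw = 32/3.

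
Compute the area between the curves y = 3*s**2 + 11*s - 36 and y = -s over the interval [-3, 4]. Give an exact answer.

231

The difference (3*s**2 + 11*s - 36) - (-s) = 3*s**2 + 12*s - 36 changes sign at s = 2 inside [-3, 4], so split the integral there.
∫[-3,2] (3*s**2 + 12*s - 36) ds = -175; the area of that piece is 175.
∫[2,4] (3*s**2 + 12*s - 36) ds = 56.
Total area = 175 + 56 = 231.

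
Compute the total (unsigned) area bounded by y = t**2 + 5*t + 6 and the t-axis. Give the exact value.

The curve meets the t-axis where t**2 + 5*t + 6 = 0, i.e. (t + 2)*(t + 3) = 0, at t = -3, -2.
On [-3, -2] the curve lies below the axis; ∫[-3,-2] (t**2 + 5*t + 6) dt = -1/6, giving area 1/6.

1/6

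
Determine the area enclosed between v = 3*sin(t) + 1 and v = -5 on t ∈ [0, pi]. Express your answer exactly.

On [0, pi], (3*sin(t) + 1) - (-5) = 3*sin(t) + 6 is ≥ 0 throughout, so the area is a single integral of |3*sin(t) + 6|.
∫[0,pi] (3*sin(t) + 6) dt = 6 + 6*pi.

6 + 6*pi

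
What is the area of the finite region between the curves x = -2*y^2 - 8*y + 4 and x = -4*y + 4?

8/3

Both boundary curves give x as a function of y, so integrate with respect to y. Setting them equal: -2*y^2 - 4*y = 0, i.e. -2*y*(y + 2) = 0, so they meet at y = -2, 0.
For y in [-2, 0], x = -2*y^2 - 8*y + 4 is on the right; area = ∫[-2,0] (-2*y^2 - 4*y) dy = 8/3.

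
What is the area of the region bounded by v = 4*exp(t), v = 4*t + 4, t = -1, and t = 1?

-8 - 4*exp(-1) + 4*exp(1)

On [-1, 1], (4*exp(t)) - (4*t + 4) = -4*t + 4*exp(t) - 4 is ≥ 0 throughout, so the area is a single integral of |-4*t + 4*exp(t) - 4|.
∫[-1,1] (-4*t + 4*exp(t) - 4) dt = -8 - 4*exp(-1) + 4*exp(1).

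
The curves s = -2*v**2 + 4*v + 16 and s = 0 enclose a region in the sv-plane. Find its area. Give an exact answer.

72

Both boundary curves give s as a function of v, so integrate with respect to v. Setting them equal: -2*v**2 + 4*v + 16 = 0, i.e. -2*(v - 4)*(v + 2) = 0, so they meet at v = -2, 4.
For v in [-2, 4], s = -2*v**2 + 4*v + 16 is on the right; area = ∫[-2,4] (-2*v**2 + 4*v + 16) dv = 72.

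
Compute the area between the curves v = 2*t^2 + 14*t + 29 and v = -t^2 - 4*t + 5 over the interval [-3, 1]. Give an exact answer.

The difference (2*t^2 + 14*t + 29) - (-t^2 - 4*t + 5) = 3*t^2 + 18*t + 24 changes sign at t = -2 inside [-3, 1], so split the integral there.
∫[-3,-2] (3*t^2 + 18*t + 24) dt = -2; the area of that piece is 2.
∫[-2,1] (3*t^2 + 18*t + 24) dt = 54.
Total area = 2 + 54 = 56.

56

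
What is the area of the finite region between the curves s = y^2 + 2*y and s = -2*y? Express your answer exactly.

Both boundary curves give s as a function of y, so integrate with respect to y. Setting them equal: y^2 + 4*y = 0, i.e. y*(y + 4) = 0, so they meet at y = -4, 0.
For y in [-4, 0], s = y^2 + 2*y is on the left; area = ∫[-4,0] (-(y^2 + 4*y)) dy = 32/3.

32/3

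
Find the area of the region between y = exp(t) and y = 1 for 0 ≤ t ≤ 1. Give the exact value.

-2 + exp(1)

On [0, 1], (exp(t)) - (1) = exp(t) - 1 is ≥ 0 throughout, so the area is a single integral of |exp(t) - 1|.
∫[0,1] (exp(t) - 1) dt = -2 + exp(1).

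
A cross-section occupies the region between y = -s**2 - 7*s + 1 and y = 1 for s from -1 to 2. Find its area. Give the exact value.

119/6

The difference (-s**2 - 7*s + 1) - (1) = -s**2 - 7*s changes sign at s = 0 inside [-1, 2], so split the integral there.
∫[-1,0] (-s**2 - 7*s) ds = 19/6.
∫[0,2] (-s**2 - 7*s) ds = -50/3; the area of that piece is 50/3.
Total area = 19/6 + 50/3 = 119/6.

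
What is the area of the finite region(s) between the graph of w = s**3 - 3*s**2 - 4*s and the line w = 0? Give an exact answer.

131/4

The curve meets the s-axis where s**3 - 3*s**2 - 4*s = 0, i.e. s*(s - 4)*(s + 1) = 0, at s = -1, 0, 4.
On [-1, 0] the curve lies above the axis; ∫[-1,0] (s**3 - 3*s**2 - 4*s) ds = 3/4, giving area 3/4.
On [0, 4] the curve lies below the axis; ∫[0,4] (s**3 - 3*s**2 - 4*s) ds = -32, giving area 32.
Total area = 3/4 + 32 = 131/4.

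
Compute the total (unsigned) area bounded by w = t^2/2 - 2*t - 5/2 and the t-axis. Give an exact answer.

18

The curve meets the t-axis where t^2/2 - 2*t - 5/2 = 0, i.e. (t - 5)*(t + 1)/2 = 0, at t = -1, 5.
On [-1, 5] the curve lies below the axis; ∫[-1,5] (t^2/2 - 2*t - 5/2) dt = -18, giving area 18.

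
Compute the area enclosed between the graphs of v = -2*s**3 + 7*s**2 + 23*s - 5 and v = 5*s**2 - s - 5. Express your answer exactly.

937/6

Set the curves equal: -2*s**3 + 7*s**2 + 23*s - 5 = 5*s**2 - s - 5, so -2*s**3 + 2*s**2 + 24*s = 0, which factors as -2*s*(s - 4)*(s + 3) = 0. The curves meet at s = -3, 0, 4.
On [-3, 0], v = 5*s**2 - s - 5 is on top; that piece has area ∫[-3,0] (-(-2*s**3 + 2*s**2 + 24*s)) ds = 99/2.
On [0, 4], v = -2*s**3 + 7*s**2 + 23*s - 5 is on top; that piece has area ∫[0,4] (-2*s**3 + 2*s**2 + 24*s) ds = 320/3.
Total enclosed area = 99/2 + 320/3 = 937/6.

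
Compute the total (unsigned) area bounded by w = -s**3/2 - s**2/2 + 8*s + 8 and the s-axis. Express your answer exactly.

The curve meets the s-axis where -s**3/2 - s**2/2 + 8*s + 8 = 0, i.e. -(s - 4)*(s + 1)*(s + 4)/2 = 0, at s = -4, -1, 4.
On [-4, -1] the curve lies below the axis; ∫[-4,-1] (-s**3/2 - s**2/2 + 8*s + 8) ds = -117/8, giving area 117/8.
On [-1, 4] the curve lies above the axis; ∫[-1,4] (-s**3/2 - s**2/2 + 8*s + 8) ds = 1375/24, giving area 1375/24.
Total area = 117/8 + 1375/24 = 863/12.

863/12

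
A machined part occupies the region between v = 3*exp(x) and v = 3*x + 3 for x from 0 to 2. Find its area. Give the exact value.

On [0, 2], (3*exp(x)) - (3*x + 3) = -3*x + 3*exp(x) - 3 is ≥ 0 throughout, so the area is a single integral of |-3*x + 3*exp(x) - 3|.
∫[0,2] (-3*x + 3*exp(x) - 3) dx = -15 + 3*exp(2).

-15 + 3*exp(2)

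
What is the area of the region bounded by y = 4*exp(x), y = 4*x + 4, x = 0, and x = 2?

On [0, 2], (4*exp(x)) - (4*x + 4) = -4*x + 4*exp(x) - 4 is ≥ 0 throughout, so the area is a single integral of |-4*x + 4*exp(x) - 4|.
∫[0,2] (-4*x + 4*exp(x) - 4) dx = -20 + 4*exp(2).

-20 + 4*exp(2)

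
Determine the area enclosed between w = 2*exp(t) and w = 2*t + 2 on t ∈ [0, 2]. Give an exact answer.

On [0, 2], (2*exp(t)) - (2*t + 2) = -2*t + 2*exp(t) - 2 is ≥ 0 throughout, so the area is a single integral of |-2*t + 2*exp(t) - 2|.
∫[0,2] (-2*t + 2*exp(t) - 2) dt = -10 + 2*exp(2).

-10 + 2*exp(2)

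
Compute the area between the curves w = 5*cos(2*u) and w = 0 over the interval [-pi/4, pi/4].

5

On [-pi/4, pi/4], (5*cos(2*u)) - (0) = 5*cos(2*u) is ≥ 0 throughout, so the area is a single integral of |5*cos(2*u)|.
∫[-pi/4,pi/4] (5*cos(2*u)) du = 5.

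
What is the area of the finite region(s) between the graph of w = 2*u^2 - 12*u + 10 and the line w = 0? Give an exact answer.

The curve meets the u-axis where 2*u^2 - 12*u + 10 = 0, i.e. 2*(u - 5)*(u - 1) = 0, at u = 1, 5.
On [1, 5] the curve lies below the axis; ∫[1,5] (2*u^2 - 12*u + 10) du = -64/3, giving area 64/3.

64/3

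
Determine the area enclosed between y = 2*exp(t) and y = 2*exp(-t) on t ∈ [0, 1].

On [0, 1], (2*exp(t)) - (2*exp(-t)) = 2*exp(t) - 2*exp(-t) is ≥ 0 throughout, so the area is a single integral of |2*exp(t) - 2*exp(-t)|.
∫[0,1] (2*exp(t) - 2*exp(-t)) dt = -4 + 2*exp(-1) + 2*exp(1).

-4 + 2*exp(-1) + 2*exp(1)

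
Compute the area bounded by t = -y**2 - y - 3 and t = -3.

1/6

Both boundary curves give t as a function of y, so integrate with respect to y. Setting them equal: -y**2 - y = 0, i.e. -y*(y + 1) = 0, so they meet at y = -1, 0.
For y in [-1, 0], t = -y**2 - y - 3 is on the right; area = ∫[-1,0] (-y**2 - y) dy = 1/6.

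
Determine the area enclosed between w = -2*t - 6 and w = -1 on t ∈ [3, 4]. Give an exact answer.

12

On [3, 4], (-2*t - 6) - (-1) = -2*t - 5 is ≤ 0 throughout, so the area is a single integral of |-2*t - 5|.
∫[3,4] (-2*t - 5) dt = -12; the area of that piece is 12.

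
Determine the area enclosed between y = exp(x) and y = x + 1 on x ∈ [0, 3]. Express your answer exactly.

-17/2 + exp(3)

On [0, 3], (exp(x)) - (x + 1) = -x + exp(x) - 1 is ≥ 0 throughout, so the area is a single integral of |-x + exp(x) - 1|.
∫[0,3] (-x + exp(x) - 1) dx = -17/2 + exp(3).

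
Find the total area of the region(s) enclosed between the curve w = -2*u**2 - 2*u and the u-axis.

The curve meets the u-axis where -2*u**2 - 2*u = 0, i.e. -2*u*(u + 1) = 0, at u = -1, 0.
On [-1, 0] the curve lies above the axis; ∫[-1,0] (-2*u**2 - 2*u) du = 1/3, giving area 1/3.

1/3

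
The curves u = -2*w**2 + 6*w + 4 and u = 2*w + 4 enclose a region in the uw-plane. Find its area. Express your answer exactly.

Both boundary curves give u as a function of w, so integrate with respect to w. Setting them equal: -2*w**2 + 4*w = 0, i.e. -2*w*(w - 2) = 0, so they meet at w = 0, 2.
For w in [0, 2], u = -2*w**2 + 6*w + 4 is on the right; area = ∫[0,2] (-2*w**2 + 4*w) dw = 8/3.

8/3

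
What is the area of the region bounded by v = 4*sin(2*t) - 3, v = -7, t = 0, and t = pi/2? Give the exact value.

4 + 2*pi

On [0, pi/2], (4*sin(2*t) - 3) - (-7) = 4*sin(2*t) + 4 is ≥ 0 throughout, so the area is a single integral of |4*sin(2*t) + 4|.
∫[0,pi/2] (4*sin(2*t) + 4) dt = 4 + 2*pi.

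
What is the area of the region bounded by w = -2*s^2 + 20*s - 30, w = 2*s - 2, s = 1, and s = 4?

The difference (-2*s^2 + 20*s - 30) - (2*s - 2) = -2*s^2 + 18*s - 28 changes sign at s = 2 inside [1, 4], so split the integral there.
∫[1,2] (-2*s^2 + 18*s - 28) ds = -17/3; the area of that piece is 17/3.
∫[2,4] (-2*s^2 + 18*s - 28) ds = 44/3.
Total area = 17/3 + 44/3 = 61/3.

61/3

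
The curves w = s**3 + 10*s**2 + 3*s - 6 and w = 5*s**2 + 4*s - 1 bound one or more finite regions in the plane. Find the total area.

148/3

Set the curves equal: s**3 + 10*s**2 + 3*s - 6 = 5*s**2 + 4*s - 1, so s**3 + 5*s**2 - s - 5 = 0, which factors as (s - 1)*(s + 1)*(s + 5) = 0. The curves meet at s = -5, -1, 1.
On [-5, -1], w = s**3 + 10*s**2 + 3*s - 6 is on top; that piece has area ∫[-5,-1] (s**3 + 5*s**2 - s - 5) ds = 128/3.
On [-1, 1], w = 5*s**2 + 4*s - 1 is on top; that piece has area ∫[-1,1] (-(s**3 + 5*s**2 - s - 5)) ds = 20/3.
Total enclosed area = 128/3 + 20/3 = 148/3.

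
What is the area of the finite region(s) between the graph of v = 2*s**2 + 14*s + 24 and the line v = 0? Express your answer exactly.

1/3

The curve meets the s-axis where 2*s**2 + 14*s + 24 = 0, i.e. 2*(s + 3)*(s + 4) = 0, at s = -4, -3.
On [-4, -3] the curve lies below the axis; ∫[-4,-3] (2*s**2 + 14*s + 24) ds = -1/3, giving area 1/3.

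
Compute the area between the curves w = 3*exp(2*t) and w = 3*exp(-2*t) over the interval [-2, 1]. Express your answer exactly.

-6 + 3*exp(-4)/2 + 3*exp(-2)/2 + 3*exp(2)/2 + 3*exp(4)/2

The difference (3*exp(2*t)) - (3*exp(-2*t)) = 3*exp(2*t) - 3*exp(-2*t) changes sign at t = 0 inside [-2, 1], so split the integral there.
∫[-2,0] (3*exp(2*t) - 3*exp(-2*t)) dt = -3*exp(4)/2 - 3*exp(-4)/2 + 3; the area of that piece is -3 + 3*exp(-4)/2 + 3*exp(4)/2.
∫[0,1] (3*exp(2*t) - 3*exp(-2*t)) dt = -3 + 3*exp(-2)/2 + 3*exp(2)/2.
Total area = (-3 + 3*exp(-4)/2 + 3*exp(4)/2) + (-3 + 3*exp(-2)/2 + 3*exp(2)/2) = -6 + 3*exp(-4)/2 + 3*exp(-2)/2 + 3*exp(2)/2 + 3*exp(4)/2.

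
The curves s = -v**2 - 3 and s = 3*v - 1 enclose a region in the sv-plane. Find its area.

1/6

Both boundary curves give s as a function of v, so integrate with respect to v. Setting them equal: -v**2 - 3*v - 2 = 0, i.e. -(v + 1)*(v + 2) = 0, so they meet at v = -2, -1.
For v in [-2, -1], s = -v**2 - 3 is on the right; area = ∫[-2,-1] (-v**2 - 3*v - 2) dv = 1/6.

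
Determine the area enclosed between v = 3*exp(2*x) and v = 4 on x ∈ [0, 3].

The difference (3*exp(2*x)) - (4) = 3*exp(2*x) - 4 changes sign at x = -log(3)/2 + log(2) inside [0, 3], so split the integral there.
∫[0,-log(3)/2 + log(2)] (3*exp(2*x) - 4) dx = log(9/16) + 1/2; the area of that piece is -1/2 + log(16/9).
∫[-log(3)/2 + log(2),3] (3*exp(2*x) - 4) dx = -14 - 2*log(3) + 4*log(2) + 3*exp(6)/2.
Total area = (-1/2 + log(16/9)) + (-14 - 2*log(3) + 4*log(2) + 3*exp(6)/2) = -29/2 - 4*log(3) + 8*log(2) + 3*exp(6)/2.

-29/2 - 4*log(3) + 8*log(2) + 3*exp(6)/2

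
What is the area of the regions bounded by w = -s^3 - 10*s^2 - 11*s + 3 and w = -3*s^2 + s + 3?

Set the curves equal: -s^3 - 10*s^2 - 11*s + 3 = -3*s^2 + s + 3, so -s^3 - 7*s^2 - 12*s = 0, which factors as -s*(s + 3)*(s + 4) = 0. The curves meet at s = -4, -3, 0.
On [-4, -3], w = -3*s^2 + s + 3 is on top; that piece has area ∫[-4,-3] (-(-s^3 - 7*s^2 - 12*s)) ds = 7/12.
On [-3, 0], w = -s^3 - 10*s^2 - 11*s + 3 is on top; that piece has area ∫[-3,0] (-s^3 - 7*s^2 - 12*s) ds = 45/4.
Total enclosed area = 7/12 + 45/4 = 71/6.

71/6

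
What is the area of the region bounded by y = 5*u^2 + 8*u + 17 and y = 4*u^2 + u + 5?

Set the curves equal: 5*u^2 + 8*u + 17 = 4*u^2 + u + 5, so u^2 + 7*u + 12 = 0, which factors as (u + 3)*(u + 4) = 0. The curves meet at u = -4, -3.
On [-4, -3], y = 4*u^2 + u + 5 is on top; that piece has area ∫[-4,-3] (-(u^2 + 7*u + 12)) du = 1/6.

1/6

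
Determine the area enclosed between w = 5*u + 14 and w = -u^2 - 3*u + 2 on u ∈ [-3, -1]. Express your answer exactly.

The difference (5*u + 14) - (-u^2 - 3*u + 2) = u^2 + 8*u + 12 changes sign at u = -2 inside [-3, -1], so split the integral there.
∫[-3,-2] (u^2 + 8*u + 12) du = -5/3; the area of that piece is 5/3.
∫[-2,-1] (u^2 + 8*u + 12) du = 7/3.
Total area = 5/3 + 7/3 = 4.

4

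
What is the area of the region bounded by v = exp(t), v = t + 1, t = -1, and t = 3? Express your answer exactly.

On [-1, 3], (exp(t)) - (t + 1) = -t + exp(t) - 1 is ≥ 0 throughout, so the area is a single integral of |-t + exp(t) - 1|.
∫[-1,3] (-t + exp(t) - 1) dt = -8 - exp(-1) + exp(3).

-8 - exp(-1) + exp(3)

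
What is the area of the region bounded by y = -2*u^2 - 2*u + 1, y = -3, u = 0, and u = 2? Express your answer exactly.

The difference (-2*u^2 - 2*u + 1) - (-3) = -2*u^2 - 2*u + 4 changes sign at u = 1 inside [0, 2], so split the integral there.
∫[0,1] (-2*u^2 - 2*u + 4) du = 7/3.
∫[1,2] (-2*u^2 - 2*u + 4) du = -11/3; the area of that piece is 11/3.
Total area = 7/3 + 11/3 = 6.

6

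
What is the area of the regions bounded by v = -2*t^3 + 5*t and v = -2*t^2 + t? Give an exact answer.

Set the curves equal: -2*t^3 + 5*t = -2*t^2 + t, so -2*t^3 + 2*t^2 + 4*t = 0, which factors as -2*t*(t - 2)*(t + 1) = 0. The curves meet at t = -1, 0, 2.
On [-1, 0], v = -2*t^2 + t is on top; that piece has area ∫[-1,0] (-(-2*t^3 + 2*t^2 + 4*t)) dt = 5/6.
On [0, 2], v = -2*t^3 + 5*t is on top; that piece has area ∫[0,2] (-2*t^3 + 2*t^2 + 4*t) dt = 16/3.
Total enclosed area = 5/6 + 16/3 = 37/6.

37/6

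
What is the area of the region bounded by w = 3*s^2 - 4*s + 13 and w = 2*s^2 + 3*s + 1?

Set the curves equal: 3*s^2 - 4*s + 13 = 2*s^2 + 3*s + 1, so s^2 - 7*s + 12 = 0, which factors as (s - 4)*(s - 3) = 0. The curves meet at s = 3, 4.
On [3, 4], w = 2*s^2 + 3*s + 1 is on top; that piece has area ∫[3,4] (-(s^2 - 7*s + 12)) ds = 1/6.

1/6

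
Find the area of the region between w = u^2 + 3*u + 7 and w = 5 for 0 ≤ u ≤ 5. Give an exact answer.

535/6

On [0, 5], (u^2 + 3*u + 7) - (5) = u^2 + 3*u + 2 is ≥ 0 throughout, so the area is a single integral of |u^2 + 3*u + 2|.
∫[0,5] (u^2 + 3*u + 2) du = 535/6.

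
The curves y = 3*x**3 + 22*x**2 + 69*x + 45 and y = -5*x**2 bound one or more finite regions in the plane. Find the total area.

Set the curves equal: 3*x**3 + 22*x**2 + 69*x + 45 = -5*x**2, so 3*x**3 + 27*x**2 + 69*x + 45 = 0, which factors as 3*(x + 1)*(x + 3)*(x + 5) = 0. The curves meet at x = -5, -3, -1.
On [-5, -3], y = 3*x**3 + 22*x**2 + 69*x + 45 is on top; that piece has area ∫[-5,-3] (3*x**3 + 27*x**2 + 69*x + 45) dx = 12.
On [-3, -1], y = -5*x**2 is on top; that piece has area ∫[-3,-1] (-(3*x**3 + 27*x**2 + 69*x + 45)) dx = 12.
Total enclosed area = 12 + 12 = 24.

24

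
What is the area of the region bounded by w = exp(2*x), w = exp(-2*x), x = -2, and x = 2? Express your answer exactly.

-2 + exp(-4) + exp(4)

The difference (exp(2*x)) - (exp(-2*x)) = exp(2*x) - exp(-2*x) changes sign at x = 0 inside [-2, 2], so split the integral there.
∫[-2,0] (exp(2*x) - exp(-2*x)) dx = -exp(4)/2 - exp(-4)/2 + 1; the area of that piece is -1 + exp(-4)/2 + exp(4)/2.
∫[0,2] (exp(2*x) - exp(-2*x)) dx = -1 + exp(-4)/2 + exp(4)/2.
Total area = (-1 + exp(-4)/2 + exp(4)/2) + (-1 + exp(-4)/2 + exp(4)/2) = -2 + exp(-4) + exp(4).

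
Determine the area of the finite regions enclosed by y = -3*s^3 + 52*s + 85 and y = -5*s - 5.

Set the curves equal: -3*s^3 + 52*s + 85 = -5*s - 5, so -3*s^3 + 57*s + 90 = 0, which factors as -3*(s - 5)*(s + 2)*(s + 3) = 0. The curves meet at s = -3, -2, 5.
On [-3, -2], y = -5*s - 5 is on top; that piece has area ∫[-3,-2] (-(-3*s^3 + 57*s + 90)) ds = 15/4.
On [-2, 5], y = -3*s^3 + 52*s + 85 is on top; that piece has area ∫[-2,5] (-3*s^3 + 57*s + 90) ds = 3087/4.
Total enclosed area = 15/4 + 3087/4 = 1551/2.

1551/2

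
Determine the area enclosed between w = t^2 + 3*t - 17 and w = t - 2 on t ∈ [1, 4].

53/3

The difference (t^2 + 3*t - 17) - (t - 2) = t^2 + 2*t - 15 changes sign at t = 3 inside [1, 4], so split the integral there.
∫[1,3] (t^2 + 2*t - 15) dt = -40/3; the area of that piece is 40/3.
∫[3,4] (t^2 + 2*t - 15) dt = 13/3.
Total area = 40/3 + 13/3 = 53/3.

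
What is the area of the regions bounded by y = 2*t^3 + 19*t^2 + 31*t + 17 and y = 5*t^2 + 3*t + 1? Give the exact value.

Set the curves equal: 2*t^3 + 19*t^2 + 31*t + 17 = 5*t^2 + 3*t + 1, so 2*t^3 + 14*t^2 + 28*t + 16 = 0, which factors as 2*(t + 1)*(t + 2)*(t + 4) = 0. The curves meet at t = -4, -2, -1.
On [-4, -2], y = 2*t^3 + 19*t^2 + 31*t + 17 is on top; that piece has area ∫[-4,-2] (2*t^3 + 14*t^2 + 28*t + 16) dt = 16/3.
On [-2, -1], y = 5*t^2 + 3*t + 1 is on top; that piece has area ∫[-2,-1] (-(2*t^3 + 14*t^2 + 28*t + 16)) dt = 5/6.
Total enclosed area = 16/3 + 5/6 = 37/6.

37/6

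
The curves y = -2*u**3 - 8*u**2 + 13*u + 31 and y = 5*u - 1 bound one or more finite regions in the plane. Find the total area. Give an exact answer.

Set the curves equal: -2*u**3 - 8*u**2 + 13*u + 31 = 5*u - 1, so -2*u**3 - 8*u**2 + 8*u + 32 = 0, which factors as -2*(u - 2)*(u + 2)*(u + 4) = 0. The curves meet at u = -4, -2, 2.
On [-4, -2], y = 5*u - 1 is on top; that piece has area ∫[-4,-2] (-(-2*u**3 - 8*u**2 + 8*u + 32)) du = 40/3.
On [-2, 2], y = -2*u**3 - 8*u**2 + 13*u + 31 is on top; that piece has area ∫[-2,2] (-2*u**3 - 8*u**2 + 8*u + 32) du = 256/3.
Total enclosed area = 40/3 + 256/3 = 296/3.

296/3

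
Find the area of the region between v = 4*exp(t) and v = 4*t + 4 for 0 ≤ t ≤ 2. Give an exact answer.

On [0, 2], (4*exp(t)) - (4*t + 4) = -4*t + 4*exp(t) - 4 is ≥ 0 throughout, so the area is a single integral of |-4*t + 4*exp(t) - 4|.
∫[0,2] (-4*t + 4*exp(t) - 4) dt = -20 + 4*exp(2).

-20 + 4*exp(2)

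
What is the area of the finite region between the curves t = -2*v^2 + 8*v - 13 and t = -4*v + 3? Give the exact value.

8/3

Both boundary curves give t as a function of v, so integrate with respect to v. Setting them equal: -2*v^2 + 12*v - 16 = 0, i.e. -2*(v - 4)*(v - 2) = 0, so they meet at v = 2, 4.
For v in [2, 4], t = -2*v^2 + 8*v - 13 is on the right; area = ∫[2,4] (-2*v^2 + 12*v - 16) dv = 8/3.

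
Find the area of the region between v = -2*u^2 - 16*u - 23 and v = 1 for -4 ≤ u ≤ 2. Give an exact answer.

The difference (-2*u^2 - 16*u - 23) - (1) = -2*u^2 - 16*u - 24 changes sign at u = -2 inside [-4, 2], so split the integral there.
∫[-4,-2] (-2*u^2 - 16*u - 24) du = 32/3.
∫[-2,2] (-2*u^2 - 16*u - 24) du = -320/3; the area of that piece is 320/3.
Total area = 32/3 + 320/3 = 352/3.

352/3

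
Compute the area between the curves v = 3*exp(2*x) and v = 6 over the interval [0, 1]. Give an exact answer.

The difference (3*exp(2*x)) - (6) = 3*exp(2*x) - 6 changes sign at x = log(2)/2 inside [0, 1], so split the integral there.
∫[0,log(2)/2] (3*exp(2*x) - 6) dx = 3/2 - log(8); the area of that piece is -3/2 + log(8).
∫[log(2)/2,1] (3*exp(2*x) - 6) dx = -9 + 3*log(2) + 3*exp(2)/2.
Total area = (-3/2 + log(8)) + (-9 + 3*log(2) + 3*exp(2)/2) = -21/2 + 6*log(2) + 3*exp(2)/2.

-21/2 + 6*log(2) + 3*exp(2)/2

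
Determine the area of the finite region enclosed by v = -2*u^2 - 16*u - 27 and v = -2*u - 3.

1/3

Set the curves equal: -2*u^2 - 16*u - 27 = -2*u - 3, so -2*u^2 - 14*u - 24 = 0, which factors as -2*(u + 3)*(u + 4) = 0. The curves meet at u = -4, -3.
On [-4, -3], v = -2*u^2 - 16*u - 27 is on top; that piece has area ∫[-4,-3] (-2*u^2 - 14*u - 24) du = 1/3.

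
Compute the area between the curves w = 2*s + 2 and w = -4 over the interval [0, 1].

7

On [0, 1], (2*s + 2) - (-4) = 2*s + 6 is ≥ 0 throughout, so the area is a single integral of |2*s + 6|.
∫[0,1] (2*s + 6) ds = 7.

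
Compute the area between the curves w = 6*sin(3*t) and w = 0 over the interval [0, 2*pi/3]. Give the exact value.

The difference (6*sin(3*t)) - (0) = 6*sin(3*t) changes sign at t = pi/3 inside [0, 2*pi/3], so split the integral there.
∫[0,pi/3] (6*sin(3*t)) dt = 4.
∫[pi/3,2*pi/3] (6*sin(3*t)) dt = -4; the area of that piece is 4.
Total area = 4 + 4 = 8.

8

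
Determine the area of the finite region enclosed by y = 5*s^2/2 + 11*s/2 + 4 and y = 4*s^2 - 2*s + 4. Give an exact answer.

Set the curves equal: 5*s^2/2 + 11*s/2 + 4 = 4*s^2 - 2*s + 4, so -3*s^2/2 + 15*s/2 = 0, which factors as -3*s*(s - 5)/2 = 0. The curves meet at s = 0, 5.
On [0, 5], y = 5*s^2/2 + 11*s/2 + 4 is on top; that piece has area ∫[0,5] (-3*s^2/2 + 15*s/2) ds = 125/4.

125/4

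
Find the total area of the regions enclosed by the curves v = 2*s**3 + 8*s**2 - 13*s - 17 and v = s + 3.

937/6

Set the curves equal: 2*s**3 + 8*s**2 - 13*s - 17 = s + 3, so 2*s**3 + 8*s**2 - 14*s - 20 = 0, which factors as 2*(s - 2)*(s + 1)*(s + 5) = 0. The curves meet at s = -5, -1, 2.
On [-5, -1], v = 2*s**3 + 8*s**2 - 13*s - 17 is on top; that piece has area ∫[-5,-1] (2*s**3 + 8*s**2 - 14*s - 20) ds = 320/3.
On [-1, 2], v = s + 3 is on top; that piece has area ∫[-1,2] (-(2*s**3 + 8*s**2 - 14*s - 20)) ds = 99/2.
Total enclosed area = 320/3 + 99/2 = 937/6.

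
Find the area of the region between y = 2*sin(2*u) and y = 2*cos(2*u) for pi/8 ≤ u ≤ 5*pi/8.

2*sqrt(2)

On [pi/8, 5*pi/8], (2*sin(2*u)) - (2*cos(2*u)) = 2*sin(2*u) - 2*cos(2*u) is ≥ 0 throughout, so the area is a single integral of |2*sin(2*u) - 2*cos(2*u)|.
∫[pi/8,5*pi/8] (2*sin(2*u) - 2*cos(2*u)) du = 2*sqrt(2).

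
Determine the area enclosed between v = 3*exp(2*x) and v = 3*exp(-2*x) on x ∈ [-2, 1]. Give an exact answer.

The difference (3*exp(2*x)) - (3*exp(-2*x)) = 3*exp(2*x) - 3*exp(-2*x) changes sign at x = 0 inside [-2, 1], so split the integral there.
∫[-2,0] (3*exp(2*x) - 3*exp(-2*x)) dx = -3*exp(4)/2 - 3*exp(-4)/2 + 3; the area of that piece is -3 + 3*exp(-4)/2 + 3*exp(4)/2.
∫[0,1] (3*exp(2*x) - 3*exp(-2*x)) dx = -3 + 3*exp(-2)/2 + 3*exp(2)/2.
Total area = (-3 + 3*exp(-4)/2 + 3*exp(4)/2) + (-3 + 3*exp(-2)/2 + 3*exp(2)/2) = -6 + 3*exp(-4)/2 + 3*exp(-2)/2 + 3*exp(2)/2 + 3*exp(4)/2.

-6 + 3*exp(-4)/2 + 3*exp(-2)/2 + 3*exp(2)/2 + 3*exp(4)/2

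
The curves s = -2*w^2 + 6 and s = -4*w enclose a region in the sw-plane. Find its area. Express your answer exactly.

64/3

Both boundary curves give s as a function of w, so integrate with respect to w. Setting them equal: -2*w^2 + 4*w + 6 = 0, i.e. -2*(w - 3)*(w + 1) = 0, so they meet at w = -1, 3.
For w in [-1, 3], s = -2*w^2 + 6 is on the right; area = ∫[-1,3] (-2*w^2 + 4*w + 6) dw = 64/3.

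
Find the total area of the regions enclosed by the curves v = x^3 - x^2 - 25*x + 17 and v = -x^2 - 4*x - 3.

Set the curves equal: x^3 - x^2 - 25*x + 17 = -x^2 - 4*x - 3, so x^3 - 21*x + 20 = 0, which factors as (x - 4)*(x - 1)*(x + 5) = 0. The curves meet at x = -5, 1, 4.
On [-5, 1], v = x^3 - x^2 - 25*x + 17 is on top; that piece has area ∫[-5,1] (x^3 - 21*x + 20) dx = 216.
On [1, 4], v = -x^2 - 4*x - 3 is on top; that piece has area ∫[1,4] (-(x^3 - 21*x + 20)) dx = 135/4.
Total enclosed area = 216 + 135/4 = 999/4.

999/4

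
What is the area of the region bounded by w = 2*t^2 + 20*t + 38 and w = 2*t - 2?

1/3

Set the curves equal: 2*t^2 + 20*t + 38 = 2*t - 2, so 2*t^2 + 18*t + 40 = 0, which factors as 2*(t + 4)*(t + 5) = 0. The curves meet at t = -5, -4.
On [-5, -4], w = 2*t - 2 is on top; that piece has area ∫[-5,-4] (-(2*t^2 + 18*t + 40)) dt = 1/3.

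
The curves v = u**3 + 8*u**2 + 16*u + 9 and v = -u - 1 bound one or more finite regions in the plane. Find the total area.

Set the curves equal: u**3 + 8*u**2 + 16*u + 9 = -u - 1, so u**3 + 8*u**2 + 17*u + 10 = 0, which factors as (u + 1)*(u + 2)*(u + 5) = 0. The curves meet at u = -5, -2, -1.
On [-5, -2], v = u**3 + 8*u**2 + 16*u + 9 is on top; that piece has area ∫[-5,-2] (u**3 + 8*u**2 + 17*u + 10) du = 45/4.
On [-2, -1], v = -u - 1 is on top; that piece has area ∫[-2,-1] (-(u**3 + 8*u**2 + 17*u + 10)) du = 7/12.
Total enclosed area = 45/4 + 7/12 = 71/6.

71/6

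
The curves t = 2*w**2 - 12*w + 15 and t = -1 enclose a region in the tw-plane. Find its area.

8/3

Both boundary curves give t as a function of w, so integrate with respect to w. Setting them equal: 2*w**2 - 12*w + 16 = 0, i.e. 2*(w - 4)*(w - 2) = 0, so they meet at w = 2, 4.
For w in [2, 4], t = 2*w**2 - 12*w + 15 is on the left; area = ∫[2,4] (-(2*w**2 - 12*w + 16)) dw = 8/3.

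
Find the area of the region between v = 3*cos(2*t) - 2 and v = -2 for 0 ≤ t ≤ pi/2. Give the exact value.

3

The difference (3*cos(2*t) - 2) - (-2) = 3*cos(2*t) changes sign at t = pi/4 inside [0, pi/2], so split the integral there.
∫[0,pi/4] (3*cos(2*t)) dt = 3/2.
∫[pi/4,pi/2] (3*cos(2*t)) dt = -3/2; the area of that piece is 3/2.
Total area = 3/2 + 3/2 = 3.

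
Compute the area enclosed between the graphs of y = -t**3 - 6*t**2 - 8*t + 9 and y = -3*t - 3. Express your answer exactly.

131/4

Set the curves equal: -t**3 - 6*t**2 - 8*t + 9 = -3*t - 3, so -t**3 - 6*t**2 - 5*t + 12 = 0, which factors as -(t - 1)*(t + 3)*(t + 4) = 0. The curves meet at t = -4, -3, 1.
On [-4, -3], y = -3*t - 3 is on top; that piece has area ∫[-4,-3] (-(-t**3 - 6*t**2 - 5*t + 12)) dt = 3/4.
On [-3, 1], y = -t**3 - 6*t**2 - 8*t + 9 is on top; that piece has area ∫[-3,1] (-t**3 - 6*t**2 - 5*t + 12) dt = 32.
Total enclosed area = 3/4 + 32 = 131/4.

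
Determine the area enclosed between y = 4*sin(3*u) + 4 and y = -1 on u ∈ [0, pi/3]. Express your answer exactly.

On [0, pi/3], (4*sin(3*u) + 4) - (-1) = 4*sin(3*u) + 5 is ≥ 0 throughout, so the area is a single integral of |4*sin(3*u) + 5|.
∫[0,pi/3] (4*sin(3*u) + 5) du = 8/3 + 5*pi/3.

8/3 + 5*pi/3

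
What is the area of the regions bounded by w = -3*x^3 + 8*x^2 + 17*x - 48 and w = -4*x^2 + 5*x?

Set the curves equal: -3*x^3 + 8*x^2 + 17*x - 48 = -4*x^2 + 5*x, so -3*x^3 + 12*x^2 + 12*x - 48 = 0, which factors as -3*(x - 4)*(x - 2)*(x + 2) = 0. The curves meet at x = -2, 2, 4.
On [-2, 2], w = -4*x^2 + 5*x is on top; that piece has area ∫[-2,2] (-(-3*x^3 + 12*x^2 + 12*x - 48)) dx = 128.
On [2, 4], w = -3*x^3 + 8*x^2 + 17*x - 48 is on top; that piece has area ∫[2,4] (-3*x^3 + 12*x^2 + 12*x - 48) dx = 20.
Total enclosed area = 128 + 20 = 148.

148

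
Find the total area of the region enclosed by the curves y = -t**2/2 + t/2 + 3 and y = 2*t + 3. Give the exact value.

Set the curves equal: -t**2/2 + t/2 + 3 = 2*t + 3, so -t**2/2 - 3*t/2 = 0, which factors as -t*(t + 3)/2 = 0. The curves meet at t = -3, 0.
On [-3, 0], y = -t**2/2 + t/2 + 3 is on top; that piece has area ∫[-3,0] (-t**2/2 - 3*t/2) dt = 9/4.

9/4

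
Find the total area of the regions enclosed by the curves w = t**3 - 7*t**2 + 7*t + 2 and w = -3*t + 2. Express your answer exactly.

Set the curves equal: t**3 - 7*t**2 + 7*t + 2 = -3*t + 2, so t**3 - 7*t**2 + 10*t = 0, which factors as t*(t - 5)*(t - 2) = 0. The curves meet at t = 0, 2, 5.
On [0, 2], w = t**3 - 7*t**2 + 7*t + 2 is on top; that piece has area ∫[0,2] (t**3 - 7*t**2 + 10*t) dt = 16/3.
On [2, 5], w = -3*t + 2 is on top; that piece has area ∫[2,5] (-(t**3 - 7*t**2 + 10*t)) dt = 63/4.
Total enclosed area = 16/3 + 63/4 = 253/12.

253/12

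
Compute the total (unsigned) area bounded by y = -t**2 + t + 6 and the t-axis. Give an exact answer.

125/6

The curve meets the t-axis where -t**2 + t + 6 = 0, i.e. -(t - 3)*(t + 2) = 0, at t = -2, 3.
On [-2, 3] the curve lies above the axis; ∫[-2,3] (-t**2 + t + 6) dt = 125/6, giving area 125/6.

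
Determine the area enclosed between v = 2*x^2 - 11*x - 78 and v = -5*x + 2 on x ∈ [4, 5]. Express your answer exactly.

199/3

On [4, 5], (2*x^2 - 11*x - 78) - (-5*x + 2) = 2*x^2 - 6*x - 80 is ≤ 0 throughout, so the area is a single integral of |2*x^2 - 6*x - 80|.
∫[4,5] (2*x^2 - 6*x - 80) dx = -199/3; the area of that piece is 199/3.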